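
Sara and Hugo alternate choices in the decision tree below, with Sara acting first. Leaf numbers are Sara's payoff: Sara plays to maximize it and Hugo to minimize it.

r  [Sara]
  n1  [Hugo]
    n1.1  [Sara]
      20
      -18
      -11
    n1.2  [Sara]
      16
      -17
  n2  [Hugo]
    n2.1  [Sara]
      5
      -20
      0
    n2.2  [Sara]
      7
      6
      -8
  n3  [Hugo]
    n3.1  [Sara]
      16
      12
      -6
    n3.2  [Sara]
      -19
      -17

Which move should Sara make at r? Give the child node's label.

n1.1 (Sara): max(20, -18, -11) = 20
n1.2 (Sara): max(16, -17) = 16
n1 (Hugo): min(20, 16) = 16
n2.1 (Sara): max(5, -20, 0) = 5
n2.2 (Sara): max(7, 6, -8) = 7
n2 (Hugo): min(5, 7) = 5
n3.1 (Sara): max(16, 12, -6) = 16
n3.2 (Sara): max(-19, -17) = -17
n3 (Hugo): min(16, -17) = -17
r (Sara): max(16, 5, -17) = 16
Sara at r wants the highest of {n1=16, n2=5, n3=-17}, so chooses n1.

n1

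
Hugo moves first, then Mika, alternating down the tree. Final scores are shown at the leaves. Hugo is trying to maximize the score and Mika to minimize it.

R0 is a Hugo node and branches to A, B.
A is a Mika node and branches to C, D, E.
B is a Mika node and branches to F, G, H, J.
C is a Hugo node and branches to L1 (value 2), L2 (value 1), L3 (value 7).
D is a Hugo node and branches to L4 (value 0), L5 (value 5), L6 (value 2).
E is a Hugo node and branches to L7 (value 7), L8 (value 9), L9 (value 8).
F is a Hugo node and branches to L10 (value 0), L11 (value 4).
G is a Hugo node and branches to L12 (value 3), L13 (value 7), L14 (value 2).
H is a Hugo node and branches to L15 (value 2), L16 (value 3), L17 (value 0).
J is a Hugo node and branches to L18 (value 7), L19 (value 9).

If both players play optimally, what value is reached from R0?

C (Hugo): max(2, 1, 7) = 7
D (Hugo): max(0, 5, 2) = 5
E (Hugo): max(7, 9, 8) = 9
A (Mika): min(7, 5, 9) = 5
F (Hugo): max(0, 4) = 4
G (Hugo): max(3, 7, 2) = 7
H (Hugo): max(2, 3, 0) = 3
J (Hugo): max(7, 9) = 9
B (Mika): min(4, 7, 3, 9) = 3
R0 (Hugo): max(5, 3) = 5

5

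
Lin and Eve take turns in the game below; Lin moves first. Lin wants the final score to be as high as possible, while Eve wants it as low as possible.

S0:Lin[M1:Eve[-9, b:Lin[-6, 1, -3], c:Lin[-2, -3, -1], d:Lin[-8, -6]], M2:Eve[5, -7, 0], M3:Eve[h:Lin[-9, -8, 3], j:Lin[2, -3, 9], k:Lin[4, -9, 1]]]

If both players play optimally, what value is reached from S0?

3

b (Lin): max(-6, 1, -3) = 1
c (Lin): max(-2, -3, -1) = -1
d (Lin): max(-8, -6) = -6
M1 (Eve): min(-9, 1, -1, -6) = -9
M2 (Eve): min(5, -7, 0) = -7
h (Lin): max(-9, -8, 3) = 3
j (Lin): max(2, -3, 9) = 9
k (Lin): max(4, -9, 1) = 4
M3 (Eve): min(3, 9, 4) = 3
S0 (Lin): max(-9, -7, 3) = 3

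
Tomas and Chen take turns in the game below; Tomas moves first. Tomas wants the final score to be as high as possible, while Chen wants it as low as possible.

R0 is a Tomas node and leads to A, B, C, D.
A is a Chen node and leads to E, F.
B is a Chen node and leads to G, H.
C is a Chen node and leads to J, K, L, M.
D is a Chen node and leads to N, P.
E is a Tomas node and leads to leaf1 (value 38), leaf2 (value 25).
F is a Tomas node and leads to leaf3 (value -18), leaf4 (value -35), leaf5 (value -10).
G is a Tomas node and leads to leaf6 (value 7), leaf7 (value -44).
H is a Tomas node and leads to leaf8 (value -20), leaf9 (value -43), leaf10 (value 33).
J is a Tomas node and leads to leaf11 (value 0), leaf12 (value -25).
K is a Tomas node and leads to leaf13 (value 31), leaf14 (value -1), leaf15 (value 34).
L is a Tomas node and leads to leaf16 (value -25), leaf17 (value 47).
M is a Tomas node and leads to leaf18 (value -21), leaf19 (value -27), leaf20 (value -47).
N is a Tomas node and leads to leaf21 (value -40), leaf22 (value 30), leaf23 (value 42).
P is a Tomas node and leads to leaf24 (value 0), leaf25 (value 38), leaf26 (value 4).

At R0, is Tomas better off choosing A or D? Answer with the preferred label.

D

E (Tomas): max(38, 25) = 38
F (Tomas): max(-18, -35, -10) = -10
A (Chen): min(38, -10) = -10
N (Tomas): max(-40, 30, 42) = 42
P (Tomas): max(0, 38, 4) = 38
D (Chen): min(42, 38) = 38
Tomas prefers the higher value; A=-10, D=38. D is better since 38 > -10.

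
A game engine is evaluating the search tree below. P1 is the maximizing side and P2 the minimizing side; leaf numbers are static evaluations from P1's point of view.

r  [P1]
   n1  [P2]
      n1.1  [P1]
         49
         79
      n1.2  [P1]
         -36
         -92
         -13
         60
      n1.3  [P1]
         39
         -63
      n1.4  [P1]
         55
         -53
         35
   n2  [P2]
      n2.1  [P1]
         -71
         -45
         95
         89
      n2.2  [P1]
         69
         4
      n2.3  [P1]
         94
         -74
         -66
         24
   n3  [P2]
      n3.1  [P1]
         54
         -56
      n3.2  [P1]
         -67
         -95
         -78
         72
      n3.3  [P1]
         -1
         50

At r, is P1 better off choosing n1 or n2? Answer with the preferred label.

n2

n1.1 (P1): max(49, 79) = 79
n1.2 (P1): max(-36, -92, -13, 60) = 60
n1.3 (P1): max(39, -63) = 39
n1.4 (P1): max(55, -53, 35) = 55
n1 (P2): min(79, 60, 39, 55) = 39
n2.1 (P1): max(-71, -45, 95, 89) = 95
n2.2 (P1): max(69, 4) = 69
n2.3 (P1): max(94, -74, -66, 24) = 94
n2 (P2): min(95, 69, 94) = 69
P1 prefers the higher value; n1=39, n2=69. n2 is better since 69 > 39.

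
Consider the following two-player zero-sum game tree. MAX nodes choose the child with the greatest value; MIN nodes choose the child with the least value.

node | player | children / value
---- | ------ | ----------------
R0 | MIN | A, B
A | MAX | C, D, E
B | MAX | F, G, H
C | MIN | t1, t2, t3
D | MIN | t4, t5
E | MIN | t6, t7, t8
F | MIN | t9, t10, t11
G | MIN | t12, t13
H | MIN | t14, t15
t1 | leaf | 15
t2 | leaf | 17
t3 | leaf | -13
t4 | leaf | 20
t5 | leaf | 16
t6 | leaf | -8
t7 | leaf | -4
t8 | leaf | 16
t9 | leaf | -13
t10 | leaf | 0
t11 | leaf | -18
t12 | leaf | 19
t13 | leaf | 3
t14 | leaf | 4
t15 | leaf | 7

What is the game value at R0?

4

C (MIN): min(15, 17, -13) = -13
D (MIN): min(20, 16) = 16
E (MIN): min(-8, -4, 16) = -8
A (MAX): max(-13, 16, -8) = 16
F (MIN): min(-13, 0, -18) = -18
G (MIN): min(19, 3) = 3
H (MIN): min(4, 7) = 4
B (MAX): max(-18, 3, 4) = 4
R0 (MIN): min(16, 4) = 4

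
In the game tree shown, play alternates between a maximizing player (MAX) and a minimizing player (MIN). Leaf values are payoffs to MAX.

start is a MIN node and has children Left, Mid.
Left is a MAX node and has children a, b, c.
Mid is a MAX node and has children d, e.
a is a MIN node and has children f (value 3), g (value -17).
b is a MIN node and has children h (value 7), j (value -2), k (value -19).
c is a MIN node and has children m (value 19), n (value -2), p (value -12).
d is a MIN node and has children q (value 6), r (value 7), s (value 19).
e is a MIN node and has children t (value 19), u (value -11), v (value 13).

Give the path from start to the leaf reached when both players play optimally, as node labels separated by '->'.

a (MIN): min(3, -17) = -17
b (MIN): min(7, -2, -19) = -19
c (MIN): min(19, -2, -12) = -12
Left (MAX): max(-17, -19, -12) = -12
d (MIN): min(6, 7, 19) = 6
e (MIN): min(19, -11, 13) = -11
Mid (MAX): max(6, -11) = 6
start (MIN): min(-12, 6) = -12
At start, MIN picks Left (lowest: -12).
At Left, MAX picks c (highest: -12).
At c, MIN picks p (lowest: -12).
Terminal value -12.

start -> Left -> c -> p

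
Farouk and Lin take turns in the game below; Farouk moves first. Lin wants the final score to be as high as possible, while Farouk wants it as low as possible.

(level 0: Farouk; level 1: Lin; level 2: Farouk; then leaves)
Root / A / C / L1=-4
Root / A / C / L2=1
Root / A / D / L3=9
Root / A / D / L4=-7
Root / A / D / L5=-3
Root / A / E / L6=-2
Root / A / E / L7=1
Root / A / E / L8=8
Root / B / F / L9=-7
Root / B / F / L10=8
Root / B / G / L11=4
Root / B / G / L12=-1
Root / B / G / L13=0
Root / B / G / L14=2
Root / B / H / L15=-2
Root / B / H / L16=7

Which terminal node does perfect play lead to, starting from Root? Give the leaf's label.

L6

C (Farouk): min(-4, 1) = -4
D (Farouk): min(9, -7, -3) = -7
E (Farouk): min(-2, 1, 8) = -2
A (Lin): max(-4, -7, -2) = -2
F (Farouk): min(-7, 8) = -7
G (Farouk): min(4, -1, 0, 2) = -1
H (Farouk): min(-2, 7) = -2
B (Lin): max(-7, -1, -2) = -1
Root (Farouk): min(-2, -1) = -2
At Root, Farouk picks A (lowest: -2).
At A, Lin picks E (highest: -2).
At E, Farouk picks L6 (lowest: -2).
Terminal value -2.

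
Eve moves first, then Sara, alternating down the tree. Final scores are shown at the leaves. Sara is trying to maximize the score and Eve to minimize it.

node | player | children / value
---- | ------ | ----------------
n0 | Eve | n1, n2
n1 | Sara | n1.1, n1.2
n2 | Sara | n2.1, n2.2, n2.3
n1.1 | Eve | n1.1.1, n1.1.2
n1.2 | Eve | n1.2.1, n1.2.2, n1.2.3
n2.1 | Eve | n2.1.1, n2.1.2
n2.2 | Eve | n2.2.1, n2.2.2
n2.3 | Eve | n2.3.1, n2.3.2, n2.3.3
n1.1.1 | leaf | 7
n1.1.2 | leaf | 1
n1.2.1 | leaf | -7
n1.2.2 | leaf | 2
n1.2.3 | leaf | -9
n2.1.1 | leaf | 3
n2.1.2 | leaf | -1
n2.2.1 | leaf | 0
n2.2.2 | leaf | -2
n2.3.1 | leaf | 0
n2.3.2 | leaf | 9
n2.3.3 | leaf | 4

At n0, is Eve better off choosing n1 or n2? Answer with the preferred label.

n1.1 (Eve): min(7, 1) = 1
n1.2 (Eve): min(-7, 2, -9) = -9
n1 (Sara): max(1, -9) = 1
n2.1 (Eve): min(3, -1) = -1
n2.2 (Eve): min(0, -2) = -2
n2.3 (Eve): min(0, 9, 4) = 0
n2 (Sara): max(-1, -2, 0) = 0
Eve prefers the lower value; n1=1, n2=0. n2 is better since 0 < 1.

n2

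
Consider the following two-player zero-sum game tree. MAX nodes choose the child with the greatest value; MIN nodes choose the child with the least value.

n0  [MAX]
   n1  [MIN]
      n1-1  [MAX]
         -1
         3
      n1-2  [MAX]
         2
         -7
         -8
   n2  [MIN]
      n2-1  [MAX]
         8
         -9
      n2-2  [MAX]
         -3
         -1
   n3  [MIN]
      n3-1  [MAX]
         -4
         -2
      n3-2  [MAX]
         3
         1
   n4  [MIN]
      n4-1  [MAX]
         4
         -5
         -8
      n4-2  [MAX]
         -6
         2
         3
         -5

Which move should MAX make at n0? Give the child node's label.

n4

n1-1 (MAX): max(-1, 3) = 3
n1-2 (MAX): max(2, -7, -8) = 2
n1 (MIN): min(3, 2) = 2
n2-1 (MAX): max(8, -9) = 8
n2-2 (MAX): max(-3, -1) = -1
n2 (MIN): min(8, -1) = -1
n3-1 (MAX): max(-4, -2) = -2
n3-2 (MAX): max(3, 1) = 3
n3 (MIN): min(-2, 3) = -2
n4-1 (MAX): max(4, -5, -8) = 4
n4-2 (MAX): max(-6, 2, 3, -5) = 3
n4 (MIN): min(4, 3) = 3
n0 (MAX): max(2, -1, -2, 3) = 3
MAX at n0 wants the highest of {n1=2, n2=-1, n3=-2, n4=3}, so chooses n4.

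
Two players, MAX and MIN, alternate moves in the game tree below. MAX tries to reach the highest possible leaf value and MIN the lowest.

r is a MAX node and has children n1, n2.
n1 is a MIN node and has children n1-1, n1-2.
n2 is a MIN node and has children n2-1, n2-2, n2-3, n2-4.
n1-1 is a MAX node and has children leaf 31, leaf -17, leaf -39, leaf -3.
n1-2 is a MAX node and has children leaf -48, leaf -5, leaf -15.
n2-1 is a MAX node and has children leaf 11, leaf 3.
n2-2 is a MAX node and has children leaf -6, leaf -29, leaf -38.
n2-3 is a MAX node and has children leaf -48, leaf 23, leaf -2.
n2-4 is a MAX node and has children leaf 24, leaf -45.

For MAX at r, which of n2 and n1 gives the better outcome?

n2-1 (MAX): max(11, 3) = 11
n2-2 (MAX): max(-6, -29, -38) = -6
n2-3 (MAX): max(-48, 23, -2) = 23
n2-4 (MAX): max(24, -45) = 24
n2 (MIN): min(11, -6, 23, 24) = -6
n1-1 (MAX): max(31, -17, -39, -3) = 31
n1-2 (MAX): max(-48, -5, -15) = -5
n1 (MIN): min(31, -5) = -5
MAX prefers the higher value; n2=-6, n1=-5. n1 is better since -5 > -6.

n1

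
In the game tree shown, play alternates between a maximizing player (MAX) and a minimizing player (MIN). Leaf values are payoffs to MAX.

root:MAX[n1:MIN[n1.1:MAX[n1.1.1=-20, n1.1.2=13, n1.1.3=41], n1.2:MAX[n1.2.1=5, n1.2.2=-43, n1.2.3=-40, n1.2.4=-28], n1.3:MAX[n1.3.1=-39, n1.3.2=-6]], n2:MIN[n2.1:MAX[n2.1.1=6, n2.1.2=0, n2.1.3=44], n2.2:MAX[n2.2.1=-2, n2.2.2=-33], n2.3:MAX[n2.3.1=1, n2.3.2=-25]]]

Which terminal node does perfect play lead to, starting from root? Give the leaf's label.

n1.1 (MAX): max(-20, 13, 41) = 41
n1.2 (MAX): max(5, -43, -40, -28) = 5
n1.3 (MAX): max(-39, -6) = -6
n1 (MIN): min(41, 5, -6) = -6
n2.1 (MAX): max(6, 0, 44) = 44
n2.2 (MAX): max(-2, -33) = -2
n2.3 (MAX): max(1, -25) = 1
n2 (MIN): min(44, -2, 1) = -2
root (MAX): max(-6, -2) = -2
At root, MAX picks n2 (highest: -2).
At n2, MIN picks n2.2 (lowest: -2).
At n2.2, MAX picks n2.2.1 (highest: -2).
Terminal value -2.

n2.2.1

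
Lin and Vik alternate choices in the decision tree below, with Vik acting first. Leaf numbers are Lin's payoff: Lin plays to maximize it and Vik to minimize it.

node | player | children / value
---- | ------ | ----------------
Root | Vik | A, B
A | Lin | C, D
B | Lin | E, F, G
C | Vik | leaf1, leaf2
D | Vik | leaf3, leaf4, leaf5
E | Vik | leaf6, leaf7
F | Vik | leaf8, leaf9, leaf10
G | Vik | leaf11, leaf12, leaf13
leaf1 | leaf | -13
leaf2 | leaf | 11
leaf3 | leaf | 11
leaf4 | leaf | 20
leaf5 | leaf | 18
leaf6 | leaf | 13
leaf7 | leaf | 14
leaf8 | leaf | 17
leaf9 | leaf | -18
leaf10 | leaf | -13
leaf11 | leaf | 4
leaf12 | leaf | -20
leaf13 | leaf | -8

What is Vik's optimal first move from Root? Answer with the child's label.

C (Vik): min(-13, 11) = -13
D (Vik): min(11, 20, 18) = 11
A (Lin): max(-13, 11) = 11
E (Vik): min(13, 14) = 13
F (Vik): min(17, -18, -13) = -18
G (Vik): min(4, -20, -8) = -20
B (Lin): max(13, -18, -20) = 13
Root (Vik): min(11, 13) = 11
Vik at Root wants the lowest of {A=11, B=13}, so chooses A.

A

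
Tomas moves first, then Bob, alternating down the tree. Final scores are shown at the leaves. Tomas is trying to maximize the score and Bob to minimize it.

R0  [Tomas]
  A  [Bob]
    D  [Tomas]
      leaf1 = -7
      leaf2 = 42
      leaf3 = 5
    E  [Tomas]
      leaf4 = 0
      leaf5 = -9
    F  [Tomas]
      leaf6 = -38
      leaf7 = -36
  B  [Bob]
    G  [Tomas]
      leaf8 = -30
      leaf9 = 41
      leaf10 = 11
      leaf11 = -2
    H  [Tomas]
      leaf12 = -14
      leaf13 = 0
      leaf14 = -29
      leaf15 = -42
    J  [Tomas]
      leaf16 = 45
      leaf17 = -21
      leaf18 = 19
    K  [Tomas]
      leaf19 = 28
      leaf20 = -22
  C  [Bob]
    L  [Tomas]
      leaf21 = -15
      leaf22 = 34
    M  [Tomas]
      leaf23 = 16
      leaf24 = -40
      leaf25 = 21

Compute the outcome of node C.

21

L (Tomas): max(-15, 34) = 34
M (Tomas): max(16, -40, 21) = 21
C (Bob): min(34, 21) = 21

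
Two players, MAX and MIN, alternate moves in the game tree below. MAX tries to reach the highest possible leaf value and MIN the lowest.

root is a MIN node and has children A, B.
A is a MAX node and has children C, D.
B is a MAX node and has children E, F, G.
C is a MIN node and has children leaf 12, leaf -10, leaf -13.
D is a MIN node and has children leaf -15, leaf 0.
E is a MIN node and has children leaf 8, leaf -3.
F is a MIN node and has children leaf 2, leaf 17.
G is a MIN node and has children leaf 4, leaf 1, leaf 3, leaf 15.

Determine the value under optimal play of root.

C (MIN): min(12, -10, -13) = -13
D (MIN): min(-15, 0) = -15
A (MAX): max(-13, -15) = -13
E (MIN): min(8, -3) = -3
F (MIN): min(2, 17) = 2
G (MIN): min(4, 1, 3, 15) = 1
B (MAX): max(-3, 2, 1) = 2
root (MIN): min(-13, 2) = -13

-13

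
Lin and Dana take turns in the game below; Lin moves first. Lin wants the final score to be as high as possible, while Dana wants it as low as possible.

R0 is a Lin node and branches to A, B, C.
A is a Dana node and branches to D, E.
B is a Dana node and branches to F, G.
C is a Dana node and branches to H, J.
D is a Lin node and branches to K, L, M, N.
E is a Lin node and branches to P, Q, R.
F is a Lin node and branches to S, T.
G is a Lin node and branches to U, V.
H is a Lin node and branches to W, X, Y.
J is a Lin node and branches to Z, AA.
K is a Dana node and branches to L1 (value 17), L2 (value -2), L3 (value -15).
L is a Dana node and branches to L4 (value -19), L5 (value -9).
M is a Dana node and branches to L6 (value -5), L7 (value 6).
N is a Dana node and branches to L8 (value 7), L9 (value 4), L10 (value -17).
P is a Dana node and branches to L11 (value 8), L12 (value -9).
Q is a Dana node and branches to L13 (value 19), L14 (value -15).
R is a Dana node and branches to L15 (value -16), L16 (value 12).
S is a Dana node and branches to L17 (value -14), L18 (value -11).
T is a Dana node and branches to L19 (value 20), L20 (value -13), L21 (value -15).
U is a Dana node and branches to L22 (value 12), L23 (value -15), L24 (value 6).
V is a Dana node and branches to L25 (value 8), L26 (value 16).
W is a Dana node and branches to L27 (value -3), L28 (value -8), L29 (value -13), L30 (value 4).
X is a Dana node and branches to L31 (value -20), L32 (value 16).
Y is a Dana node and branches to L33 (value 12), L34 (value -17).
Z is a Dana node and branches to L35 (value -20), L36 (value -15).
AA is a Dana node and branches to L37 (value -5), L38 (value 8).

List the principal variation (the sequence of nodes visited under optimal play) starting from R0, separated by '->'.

K (Dana): min(17, -2, -15) = -15
L (Dana): min(-19, -9) = -19
M (Dana): min(-5, 6) = -5
N (Dana): min(7, 4, -17) = -17
D (Lin): max(-15, -19, -5, -17) = -5
P (Dana): min(8, -9) = -9
Q (Dana): min(19, -15) = -15
R (Dana): min(-16, 12) = -16
E (Lin): max(-9, -15, -16) = -9
A (Dana): min(-5, -9) = -9
S (Dana): min(-14, -11) = -14
T (Dana): min(20, -13, -15) = -15
F (Lin): max(-14, -15) = -14
U (Dana): min(12, -15, 6) = -15
V (Dana): min(8, 16) = 8
G (Lin): max(-15, 8) = 8
B (Dana): min(-14, 8) = -14
W (Dana): min(-3, -8, -13, 4) = -13
X (Dana): min(-20, 16) = -20
Y (Dana): min(12, -17) = -17
H (Lin): max(-13, -20, -17) = -13
Z (Dana): min(-20, -15) = -20
AA (Dana): min(-5, 8) = -5
J (Lin): max(-20, -5) = -5
C (Dana): min(-13, -5) = -13
R0 (Lin): max(-9, -14, -13) = -9
At R0, Lin picks A (highest: -9).
At A, Dana picks E (lowest: -9).
At E, Lin picks P (highest: -9).
At P, Dana picks L12 (lowest: -9).
Terminal value -9.

R0 -> A -> E -> P -> L12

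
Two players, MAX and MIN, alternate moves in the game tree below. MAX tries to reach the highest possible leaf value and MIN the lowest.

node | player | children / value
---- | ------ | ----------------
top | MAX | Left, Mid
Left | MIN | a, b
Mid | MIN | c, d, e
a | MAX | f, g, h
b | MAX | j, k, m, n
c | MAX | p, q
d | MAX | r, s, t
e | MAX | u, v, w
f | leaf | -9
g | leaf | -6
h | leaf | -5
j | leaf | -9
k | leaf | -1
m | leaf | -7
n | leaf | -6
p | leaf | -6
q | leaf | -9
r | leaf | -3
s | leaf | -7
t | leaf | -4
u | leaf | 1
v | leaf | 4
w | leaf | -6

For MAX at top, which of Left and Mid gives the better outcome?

a (MAX): max(-9, -6, -5) = -5
b (MAX): max(-9, -1, -7, -6) = -1
Left (MIN): min(-5, -1) = -5
c (MAX): max(-6, -9) = -6
d (MAX): max(-3, -7, -4) = -3
e (MAX): max(1, 4, -6) = 4
Mid (MIN): min(-6, -3, 4) = -6
MAX prefers the higher value; Left=-5, Mid=-6. Left is better since -5 > -6.

Left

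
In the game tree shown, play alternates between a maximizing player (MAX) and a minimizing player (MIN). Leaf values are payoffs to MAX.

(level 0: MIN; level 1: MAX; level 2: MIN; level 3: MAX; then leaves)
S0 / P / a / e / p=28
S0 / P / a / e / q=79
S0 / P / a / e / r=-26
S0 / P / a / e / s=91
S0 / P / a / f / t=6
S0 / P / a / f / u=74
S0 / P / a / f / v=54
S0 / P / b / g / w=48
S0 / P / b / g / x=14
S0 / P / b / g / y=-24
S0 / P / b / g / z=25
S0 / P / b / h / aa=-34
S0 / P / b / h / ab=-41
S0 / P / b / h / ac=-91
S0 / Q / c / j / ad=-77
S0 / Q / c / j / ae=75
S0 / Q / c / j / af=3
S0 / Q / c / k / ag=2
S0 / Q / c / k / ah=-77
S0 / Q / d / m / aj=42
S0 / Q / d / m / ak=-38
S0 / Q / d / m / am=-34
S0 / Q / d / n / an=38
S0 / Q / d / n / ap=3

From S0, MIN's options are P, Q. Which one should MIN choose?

e (MAX): max(28, 79, -26, 91) = 91
f (MAX): max(6, 74, 54) = 74
a (MIN): min(91, 74) = 74
g (MAX): max(48, 14, -24, 25) = 48
h (MAX): max(-34, -41, -91) = -34
b (MIN): min(48, -34) = -34
P (MAX): max(74, -34) = 74
j (MAX): max(-77, 75, 3) = 75
k (MAX): max(2, -77) = 2
c (MIN): min(75, 2) = 2
m (MAX): max(42, -38, -34) = 42
n (MAX): max(38, 3) = 38
d (MIN): min(42, 38) = 38
Q (MAX): max(2, 38) = 38
S0 (MIN): min(74, 38) = 38
MIN at S0 wants the lowest of {P=74, Q=38}, so chooses Q.

Q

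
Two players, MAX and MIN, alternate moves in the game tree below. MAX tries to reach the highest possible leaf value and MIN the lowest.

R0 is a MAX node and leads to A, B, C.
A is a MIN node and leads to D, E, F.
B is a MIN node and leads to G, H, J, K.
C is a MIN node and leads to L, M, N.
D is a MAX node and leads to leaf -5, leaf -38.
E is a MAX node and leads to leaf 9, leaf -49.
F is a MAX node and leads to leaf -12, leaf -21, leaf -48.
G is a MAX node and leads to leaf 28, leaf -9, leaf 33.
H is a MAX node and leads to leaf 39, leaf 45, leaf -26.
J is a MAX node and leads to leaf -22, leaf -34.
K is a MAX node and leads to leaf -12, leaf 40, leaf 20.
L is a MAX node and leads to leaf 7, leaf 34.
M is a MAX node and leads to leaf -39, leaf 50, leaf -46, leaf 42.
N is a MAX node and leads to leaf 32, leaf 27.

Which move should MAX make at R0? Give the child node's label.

C

D (MAX): max(-5, -38) = -5
E (MAX): max(9, -49) = 9
F (MAX): max(-12, -21, -48) = -12
A (MIN): min(-5, 9, -12) = -12
G (MAX): max(28, -9, 33) = 33
H (MAX): max(39, 45, -26) = 45
J (MAX): max(-22, -34) = -22
K (MAX): max(-12, 40, 20) = 40
B (MIN): min(33, 45, -22, 40) = -22
L (MAX): max(7, 34) = 34
M (MAX): max(-39, 50, -46, 42) = 50
N (MAX): max(32, 27) = 32
C (MIN): min(34, 50, 32) = 32
R0 (MAX): max(-12, -22, 32) = 32
MAX at R0 wants the highest of {A=-12, B=-22, C=32}, so chooses C.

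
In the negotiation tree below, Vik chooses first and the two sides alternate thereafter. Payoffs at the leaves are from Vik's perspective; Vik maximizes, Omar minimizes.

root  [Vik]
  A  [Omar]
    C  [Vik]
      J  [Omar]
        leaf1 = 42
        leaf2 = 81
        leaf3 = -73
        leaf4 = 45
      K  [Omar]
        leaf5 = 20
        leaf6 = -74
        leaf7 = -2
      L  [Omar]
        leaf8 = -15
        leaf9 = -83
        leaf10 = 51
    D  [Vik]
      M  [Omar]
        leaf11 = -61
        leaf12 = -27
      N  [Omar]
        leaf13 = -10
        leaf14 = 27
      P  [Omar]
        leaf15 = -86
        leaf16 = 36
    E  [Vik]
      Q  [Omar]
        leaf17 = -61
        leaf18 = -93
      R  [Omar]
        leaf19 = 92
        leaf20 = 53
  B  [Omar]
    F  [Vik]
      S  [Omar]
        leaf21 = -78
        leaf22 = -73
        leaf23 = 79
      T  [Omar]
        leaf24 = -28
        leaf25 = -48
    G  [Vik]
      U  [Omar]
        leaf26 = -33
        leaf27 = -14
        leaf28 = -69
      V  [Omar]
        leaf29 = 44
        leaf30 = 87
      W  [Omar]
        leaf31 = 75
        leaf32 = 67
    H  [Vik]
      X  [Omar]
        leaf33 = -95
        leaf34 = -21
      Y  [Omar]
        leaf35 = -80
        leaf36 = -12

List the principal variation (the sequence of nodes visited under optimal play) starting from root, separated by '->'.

root -> A -> C -> J -> leaf3

J (Omar): min(42, 81, -73, 45) = -73
K (Omar): min(20, -74, -2) = -74
L (Omar): min(-15, -83, 51) = -83
C (Vik): max(-73, -74, -83) = -73
M (Omar): min(-61, -27) = -61
N (Omar): min(-10, 27) = -10
P (Omar): min(-86, 36) = -86
D (Vik): max(-61, -10, -86) = -10
Q (Omar): min(-61, -93) = -93
R (Omar): min(92, 53) = 53
E (Vik): max(-93, 53) = 53
A (Omar): min(-73, -10, 53) = -73
S (Omar): min(-78, -73, 79) = -78
T (Omar): min(-28, -48) = -48
F (Vik): max(-78, -48) = -48
U (Omar): min(-33, -14, -69) = -69
V (Omar): min(44, 87) = 44
W (Omar): min(75, 67) = 67
G (Vik): max(-69, 44, 67) = 67
X (Omar): min(-95, -21) = -95
Y (Omar): min(-80, -12) = -80
H (Vik): max(-95, -80) = -80
B (Omar): min(-48, 67, -80) = -80
root (Vik): max(-73, -80) = -73
At root, Vik picks A (highest: -73).
At A, Omar picks C (lowest: -73).
At C, Vik picks J (highest: -73).
At J, Omar picks leaf3 (lowest: -73).
Terminal value -73.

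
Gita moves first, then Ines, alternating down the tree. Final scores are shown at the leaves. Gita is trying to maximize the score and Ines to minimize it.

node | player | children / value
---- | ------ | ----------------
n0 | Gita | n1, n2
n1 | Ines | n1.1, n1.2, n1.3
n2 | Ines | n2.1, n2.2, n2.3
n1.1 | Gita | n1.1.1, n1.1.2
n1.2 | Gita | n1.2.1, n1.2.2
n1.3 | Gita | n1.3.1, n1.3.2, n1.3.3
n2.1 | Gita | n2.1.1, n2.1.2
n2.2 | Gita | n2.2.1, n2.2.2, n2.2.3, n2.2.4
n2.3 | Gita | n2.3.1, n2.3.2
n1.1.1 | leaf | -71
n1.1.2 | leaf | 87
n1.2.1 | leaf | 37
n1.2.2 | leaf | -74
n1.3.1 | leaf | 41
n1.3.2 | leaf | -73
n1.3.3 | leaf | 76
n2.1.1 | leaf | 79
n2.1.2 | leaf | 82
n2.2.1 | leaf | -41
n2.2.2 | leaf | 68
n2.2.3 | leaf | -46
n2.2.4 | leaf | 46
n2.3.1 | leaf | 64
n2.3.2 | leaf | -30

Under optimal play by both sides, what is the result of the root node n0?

n1.1 (Gita): max(-71, 87) = 87
n1.2 (Gita): max(37, -74) = 37
n1.3 (Gita): max(41, -73, 76) = 76
n1 (Ines): min(87, 37, 76) = 37
n2.1 (Gita): max(79, 82) = 82
n2.2 (Gita): max(-41, 68, -46, 46) = 68
n2.3 (Gita): max(64, -30) = 64
n2 (Ines): min(82, 68, 64) = 64
n0 (Gita): max(37, 64) = 64

64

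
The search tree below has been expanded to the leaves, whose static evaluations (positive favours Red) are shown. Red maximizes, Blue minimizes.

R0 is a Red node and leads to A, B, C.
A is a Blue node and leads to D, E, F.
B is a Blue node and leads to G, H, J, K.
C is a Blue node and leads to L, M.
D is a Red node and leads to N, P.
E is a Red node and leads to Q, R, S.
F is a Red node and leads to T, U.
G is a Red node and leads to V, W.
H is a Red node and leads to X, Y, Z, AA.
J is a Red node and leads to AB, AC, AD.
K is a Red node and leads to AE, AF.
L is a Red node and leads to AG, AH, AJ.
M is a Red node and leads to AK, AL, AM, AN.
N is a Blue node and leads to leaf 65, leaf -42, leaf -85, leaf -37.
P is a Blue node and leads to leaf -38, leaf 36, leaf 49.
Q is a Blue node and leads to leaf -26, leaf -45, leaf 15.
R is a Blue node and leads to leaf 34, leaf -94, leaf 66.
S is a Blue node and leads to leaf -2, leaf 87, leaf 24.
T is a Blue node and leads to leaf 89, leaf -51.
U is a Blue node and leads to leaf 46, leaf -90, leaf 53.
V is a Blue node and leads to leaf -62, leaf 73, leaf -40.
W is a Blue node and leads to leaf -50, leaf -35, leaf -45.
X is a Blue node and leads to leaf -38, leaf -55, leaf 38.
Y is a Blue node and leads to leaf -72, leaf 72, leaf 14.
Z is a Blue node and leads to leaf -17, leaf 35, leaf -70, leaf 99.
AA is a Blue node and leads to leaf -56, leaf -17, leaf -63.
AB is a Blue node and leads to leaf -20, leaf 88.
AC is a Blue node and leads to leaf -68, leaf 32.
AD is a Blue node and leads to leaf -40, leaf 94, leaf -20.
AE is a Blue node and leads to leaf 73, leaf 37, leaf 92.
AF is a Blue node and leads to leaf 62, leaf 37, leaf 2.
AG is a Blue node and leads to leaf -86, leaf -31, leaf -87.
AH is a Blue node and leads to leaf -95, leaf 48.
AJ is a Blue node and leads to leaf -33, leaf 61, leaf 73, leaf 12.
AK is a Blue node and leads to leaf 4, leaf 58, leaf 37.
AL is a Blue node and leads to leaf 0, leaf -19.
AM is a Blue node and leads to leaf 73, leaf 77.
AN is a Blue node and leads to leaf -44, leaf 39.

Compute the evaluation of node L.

-33

AG (Blue): min(-86, -31, -87) = -87
AH (Blue): min(-95, 48) = -95
AJ (Blue): min(-33, 61, 73, 12) = -33
L (Red): max(-87, -95, -33) = -33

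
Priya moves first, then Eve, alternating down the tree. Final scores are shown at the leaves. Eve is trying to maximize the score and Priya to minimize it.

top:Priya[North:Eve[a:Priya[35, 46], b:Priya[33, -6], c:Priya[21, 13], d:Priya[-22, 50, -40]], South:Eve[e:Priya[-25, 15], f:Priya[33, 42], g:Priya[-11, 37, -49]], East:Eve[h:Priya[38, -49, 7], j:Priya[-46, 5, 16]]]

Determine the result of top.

a (Priya): min(35, 46) = 35
b (Priya): min(33, -6) = -6
c (Priya): min(21, 13) = 13
d (Priya): min(-22, 50, -40) = -40
North (Eve): max(35, -6, 13, -40) = 35
e (Priya): min(-25, 15) = -25
f (Priya): min(33, 42) = 33
g (Priya): min(-11, 37, -49) = -49
South (Eve): max(-25, 33, -49) = 33
h (Priya): min(38, -49, 7) = -49
j (Priya): min(-46, 5, 16) = -46
East (Eve): max(-49, -46) = -46
top (Priya): min(35, 33, -46) = -46

-46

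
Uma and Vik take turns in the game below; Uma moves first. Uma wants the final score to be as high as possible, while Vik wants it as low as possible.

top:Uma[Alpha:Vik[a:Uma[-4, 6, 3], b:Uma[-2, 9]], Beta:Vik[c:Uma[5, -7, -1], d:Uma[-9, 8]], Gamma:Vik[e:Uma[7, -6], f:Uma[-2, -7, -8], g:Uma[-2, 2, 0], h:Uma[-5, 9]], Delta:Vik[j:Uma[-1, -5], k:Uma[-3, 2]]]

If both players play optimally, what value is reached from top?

6

a (Uma): max(-4, 6, 3) = 6
b (Uma): max(-2, 9) = 9
Alpha (Vik): min(6, 9) = 6
c (Uma): max(5, -7, -1) = 5
d (Uma): max(-9, 8) = 8
Beta (Vik): min(5, 8) = 5
e (Uma): max(7, -6) = 7
f (Uma): max(-2, -7, -8) = -2
g (Uma): max(-2, 2, 0) = 2
h (Uma): max(-5, 9) = 9
Gamma (Vik): min(7, -2, 2, 9) = -2
j (Uma): max(-1, -5) = -1
k (Uma): max(-3, 2) = 2
Delta (Vik): min(-1, 2) = -1
top (Uma): max(6, 5, -2, -1) = 6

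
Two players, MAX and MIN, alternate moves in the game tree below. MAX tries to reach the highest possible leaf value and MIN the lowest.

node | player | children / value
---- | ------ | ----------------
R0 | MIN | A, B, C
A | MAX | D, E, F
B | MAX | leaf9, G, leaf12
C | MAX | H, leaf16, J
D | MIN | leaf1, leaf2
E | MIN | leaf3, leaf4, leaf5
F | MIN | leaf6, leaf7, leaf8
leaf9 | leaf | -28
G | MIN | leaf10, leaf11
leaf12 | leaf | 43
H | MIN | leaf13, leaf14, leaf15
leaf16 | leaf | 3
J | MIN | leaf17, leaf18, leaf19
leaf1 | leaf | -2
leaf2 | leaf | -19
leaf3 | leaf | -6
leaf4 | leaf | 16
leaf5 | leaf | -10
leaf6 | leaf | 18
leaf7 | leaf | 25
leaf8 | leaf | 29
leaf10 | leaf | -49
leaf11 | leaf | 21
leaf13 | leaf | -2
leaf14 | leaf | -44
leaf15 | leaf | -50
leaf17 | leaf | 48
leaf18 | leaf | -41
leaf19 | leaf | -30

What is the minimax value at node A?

D (MIN): min(-2, -19) = -19
E (MIN): min(-6, 16, -10) = -10
F (MIN): min(18, 25, 29) = 18
A (MAX): max(-19, -10, 18) = 18

18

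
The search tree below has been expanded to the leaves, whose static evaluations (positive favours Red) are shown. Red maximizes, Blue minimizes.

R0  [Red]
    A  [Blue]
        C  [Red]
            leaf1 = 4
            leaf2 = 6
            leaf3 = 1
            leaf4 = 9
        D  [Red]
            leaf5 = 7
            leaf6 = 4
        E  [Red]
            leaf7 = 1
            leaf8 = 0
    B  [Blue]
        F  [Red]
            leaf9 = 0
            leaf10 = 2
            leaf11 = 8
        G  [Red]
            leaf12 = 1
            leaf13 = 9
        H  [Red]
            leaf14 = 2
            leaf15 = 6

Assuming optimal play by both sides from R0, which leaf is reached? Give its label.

leaf15

C (Red): max(4, 6, 1, 9) = 9
D (Red): max(7, 4) = 7
E (Red): max(1, 0) = 1
A (Blue): min(9, 7, 1) = 1
F (Red): max(0, 2, 8) = 8
G (Red): max(1, 9) = 9
H (Red): max(2, 6) = 6
B (Blue): min(8, 9, 6) = 6
R0 (Red): max(1, 6) = 6
At R0, Red picks B (highest: 6).
At B, Blue picks H (lowest: 6).
At H, Red picks leaf15 (highest: 6).
Terminal value 6.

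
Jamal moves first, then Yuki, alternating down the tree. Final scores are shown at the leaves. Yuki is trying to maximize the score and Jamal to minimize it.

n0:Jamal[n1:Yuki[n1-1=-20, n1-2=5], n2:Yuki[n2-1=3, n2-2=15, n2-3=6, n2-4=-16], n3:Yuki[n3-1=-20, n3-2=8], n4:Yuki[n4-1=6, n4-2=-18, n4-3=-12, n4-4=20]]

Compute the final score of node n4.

20

n4 (Yuki): max(6, -18, -12, 20) = 20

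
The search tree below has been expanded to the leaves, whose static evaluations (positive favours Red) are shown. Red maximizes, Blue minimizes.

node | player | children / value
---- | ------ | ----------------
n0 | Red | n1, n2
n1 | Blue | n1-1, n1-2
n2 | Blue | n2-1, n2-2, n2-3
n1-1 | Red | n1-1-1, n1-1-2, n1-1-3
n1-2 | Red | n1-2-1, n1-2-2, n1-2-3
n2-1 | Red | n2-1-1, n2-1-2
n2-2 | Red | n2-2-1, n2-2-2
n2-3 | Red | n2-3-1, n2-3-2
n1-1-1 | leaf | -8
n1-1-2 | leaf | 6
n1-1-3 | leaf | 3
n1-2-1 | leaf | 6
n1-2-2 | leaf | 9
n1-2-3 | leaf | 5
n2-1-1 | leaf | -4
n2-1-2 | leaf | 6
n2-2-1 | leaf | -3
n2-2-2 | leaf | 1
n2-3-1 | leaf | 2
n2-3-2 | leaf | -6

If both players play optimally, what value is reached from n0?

n1-1 (Red): max(-8, 6, 3) = 6
n1-2 (Red): max(6, 9, 5) = 9
n1 (Blue): min(6, 9) = 6
n2-1 (Red): max(-4, 6) = 6
n2-2 (Red): max(-3, 1) = 1
n2-3 (Red): max(2, -6) = 2
n2 (Blue): min(6, 1, 2) = 1
n0 (Red): max(6, 1) = 6

6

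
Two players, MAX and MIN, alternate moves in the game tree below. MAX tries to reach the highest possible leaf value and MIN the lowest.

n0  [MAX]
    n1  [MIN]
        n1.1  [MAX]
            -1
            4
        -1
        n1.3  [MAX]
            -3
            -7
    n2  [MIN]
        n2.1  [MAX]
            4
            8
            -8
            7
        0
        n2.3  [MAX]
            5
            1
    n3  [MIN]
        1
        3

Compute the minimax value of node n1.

-3

n1.1 (MAX): max(-1, 4) = 4
n1.3 (MAX): max(-3, -7) = -3
n1 (MIN): min(4, -1, -3) = -3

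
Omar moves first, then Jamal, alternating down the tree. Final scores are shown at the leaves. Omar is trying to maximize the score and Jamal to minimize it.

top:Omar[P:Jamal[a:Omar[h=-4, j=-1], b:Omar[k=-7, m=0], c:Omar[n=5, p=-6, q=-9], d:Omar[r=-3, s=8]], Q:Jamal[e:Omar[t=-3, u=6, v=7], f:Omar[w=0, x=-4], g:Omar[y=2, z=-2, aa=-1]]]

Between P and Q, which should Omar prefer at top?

Q

a (Omar): max(-4, -1) = -1
b (Omar): max(-7, 0) = 0
c (Omar): max(5, -6, -9) = 5
d (Omar): max(-3, 8) = 8
P (Jamal): min(-1, 0, 5, 8) = -1
e (Omar): max(-3, 6, 7) = 7
f (Omar): max(0, -4) = 0
g (Omar): max(2, -2, -1) = 2
Q (Jamal): min(7, 0, 2) = 0
Omar prefers the higher value; P=-1, Q=0. Q is better since 0 > -1.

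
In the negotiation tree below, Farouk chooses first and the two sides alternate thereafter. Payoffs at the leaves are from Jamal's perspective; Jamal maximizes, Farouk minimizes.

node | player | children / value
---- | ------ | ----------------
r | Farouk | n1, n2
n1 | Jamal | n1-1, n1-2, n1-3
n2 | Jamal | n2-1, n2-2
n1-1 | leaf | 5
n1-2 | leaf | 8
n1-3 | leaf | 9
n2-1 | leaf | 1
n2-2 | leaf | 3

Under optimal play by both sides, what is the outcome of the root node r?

3

n1 (Jamal): max(5, 8, 9) = 9
n2 (Jamal): max(1, 3) = 3
r (Farouk): min(9, 3) = 3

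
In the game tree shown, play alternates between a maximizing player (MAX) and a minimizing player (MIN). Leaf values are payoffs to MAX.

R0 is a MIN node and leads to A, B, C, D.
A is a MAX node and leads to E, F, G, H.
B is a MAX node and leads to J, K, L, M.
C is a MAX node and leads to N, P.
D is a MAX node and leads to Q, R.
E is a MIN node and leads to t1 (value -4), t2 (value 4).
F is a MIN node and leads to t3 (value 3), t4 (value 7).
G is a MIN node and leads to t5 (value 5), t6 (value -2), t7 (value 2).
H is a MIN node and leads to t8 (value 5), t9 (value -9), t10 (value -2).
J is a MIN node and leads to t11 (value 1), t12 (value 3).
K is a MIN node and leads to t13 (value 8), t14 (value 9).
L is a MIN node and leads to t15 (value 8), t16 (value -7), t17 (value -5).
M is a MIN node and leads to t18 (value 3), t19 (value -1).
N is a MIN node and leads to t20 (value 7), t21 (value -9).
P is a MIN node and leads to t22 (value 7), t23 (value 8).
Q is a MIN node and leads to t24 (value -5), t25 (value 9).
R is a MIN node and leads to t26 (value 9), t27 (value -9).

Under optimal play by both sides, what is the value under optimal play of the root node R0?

E (MIN): min(-4, 4) = -4
F (MIN): min(3, 7) = 3
G (MIN): min(5, -2, 2) = -2
H (MIN): min(5, -9, -2) = -9
A (MAX): max(-4, 3, -2, -9) = 3
J (MIN): min(1, 3) = 1
K (MIN): min(8, 9) = 8
L (MIN): min(8, -7, -5) = -7
M (MIN): min(3, -1) = -1
B (MAX): max(1, 8, -7, -1) = 8
N (MIN): min(7, -9) = -9
P (MIN): min(7, 8) = 7
C (MAX): max(-9, 7) = 7
Q (MIN): min(-5, 9) = -5
R (MIN): min(9, -9) = -9
D (MAX): max(-5, -9) = -5
R0 (MIN): min(3, 8, 7, -5) = -5

-5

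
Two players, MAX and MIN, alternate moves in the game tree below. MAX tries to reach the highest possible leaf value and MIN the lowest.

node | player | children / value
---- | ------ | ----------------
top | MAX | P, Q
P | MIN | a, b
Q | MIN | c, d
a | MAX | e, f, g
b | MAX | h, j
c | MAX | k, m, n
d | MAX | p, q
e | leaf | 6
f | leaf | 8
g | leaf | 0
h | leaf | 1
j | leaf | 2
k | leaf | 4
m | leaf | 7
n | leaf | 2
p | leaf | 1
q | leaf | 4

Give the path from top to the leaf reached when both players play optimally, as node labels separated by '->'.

a (MAX): max(6, 8, 0) = 8
b (MAX): max(1, 2) = 2
P (MIN): min(8, 2) = 2
c (MAX): max(4, 7, 2) = 7
d (MAX): max(1, 4) = 4
Q (MIN): min(7, 4) = 4
top (MAX): max(2, 4) = 4
At top, MAX picks Q (highest: 4).
At Q, MIN picks d (lowest: 4).
At d, MAX picks q (highest: 4).
Terminal value 4.

top -> Q -> d -> q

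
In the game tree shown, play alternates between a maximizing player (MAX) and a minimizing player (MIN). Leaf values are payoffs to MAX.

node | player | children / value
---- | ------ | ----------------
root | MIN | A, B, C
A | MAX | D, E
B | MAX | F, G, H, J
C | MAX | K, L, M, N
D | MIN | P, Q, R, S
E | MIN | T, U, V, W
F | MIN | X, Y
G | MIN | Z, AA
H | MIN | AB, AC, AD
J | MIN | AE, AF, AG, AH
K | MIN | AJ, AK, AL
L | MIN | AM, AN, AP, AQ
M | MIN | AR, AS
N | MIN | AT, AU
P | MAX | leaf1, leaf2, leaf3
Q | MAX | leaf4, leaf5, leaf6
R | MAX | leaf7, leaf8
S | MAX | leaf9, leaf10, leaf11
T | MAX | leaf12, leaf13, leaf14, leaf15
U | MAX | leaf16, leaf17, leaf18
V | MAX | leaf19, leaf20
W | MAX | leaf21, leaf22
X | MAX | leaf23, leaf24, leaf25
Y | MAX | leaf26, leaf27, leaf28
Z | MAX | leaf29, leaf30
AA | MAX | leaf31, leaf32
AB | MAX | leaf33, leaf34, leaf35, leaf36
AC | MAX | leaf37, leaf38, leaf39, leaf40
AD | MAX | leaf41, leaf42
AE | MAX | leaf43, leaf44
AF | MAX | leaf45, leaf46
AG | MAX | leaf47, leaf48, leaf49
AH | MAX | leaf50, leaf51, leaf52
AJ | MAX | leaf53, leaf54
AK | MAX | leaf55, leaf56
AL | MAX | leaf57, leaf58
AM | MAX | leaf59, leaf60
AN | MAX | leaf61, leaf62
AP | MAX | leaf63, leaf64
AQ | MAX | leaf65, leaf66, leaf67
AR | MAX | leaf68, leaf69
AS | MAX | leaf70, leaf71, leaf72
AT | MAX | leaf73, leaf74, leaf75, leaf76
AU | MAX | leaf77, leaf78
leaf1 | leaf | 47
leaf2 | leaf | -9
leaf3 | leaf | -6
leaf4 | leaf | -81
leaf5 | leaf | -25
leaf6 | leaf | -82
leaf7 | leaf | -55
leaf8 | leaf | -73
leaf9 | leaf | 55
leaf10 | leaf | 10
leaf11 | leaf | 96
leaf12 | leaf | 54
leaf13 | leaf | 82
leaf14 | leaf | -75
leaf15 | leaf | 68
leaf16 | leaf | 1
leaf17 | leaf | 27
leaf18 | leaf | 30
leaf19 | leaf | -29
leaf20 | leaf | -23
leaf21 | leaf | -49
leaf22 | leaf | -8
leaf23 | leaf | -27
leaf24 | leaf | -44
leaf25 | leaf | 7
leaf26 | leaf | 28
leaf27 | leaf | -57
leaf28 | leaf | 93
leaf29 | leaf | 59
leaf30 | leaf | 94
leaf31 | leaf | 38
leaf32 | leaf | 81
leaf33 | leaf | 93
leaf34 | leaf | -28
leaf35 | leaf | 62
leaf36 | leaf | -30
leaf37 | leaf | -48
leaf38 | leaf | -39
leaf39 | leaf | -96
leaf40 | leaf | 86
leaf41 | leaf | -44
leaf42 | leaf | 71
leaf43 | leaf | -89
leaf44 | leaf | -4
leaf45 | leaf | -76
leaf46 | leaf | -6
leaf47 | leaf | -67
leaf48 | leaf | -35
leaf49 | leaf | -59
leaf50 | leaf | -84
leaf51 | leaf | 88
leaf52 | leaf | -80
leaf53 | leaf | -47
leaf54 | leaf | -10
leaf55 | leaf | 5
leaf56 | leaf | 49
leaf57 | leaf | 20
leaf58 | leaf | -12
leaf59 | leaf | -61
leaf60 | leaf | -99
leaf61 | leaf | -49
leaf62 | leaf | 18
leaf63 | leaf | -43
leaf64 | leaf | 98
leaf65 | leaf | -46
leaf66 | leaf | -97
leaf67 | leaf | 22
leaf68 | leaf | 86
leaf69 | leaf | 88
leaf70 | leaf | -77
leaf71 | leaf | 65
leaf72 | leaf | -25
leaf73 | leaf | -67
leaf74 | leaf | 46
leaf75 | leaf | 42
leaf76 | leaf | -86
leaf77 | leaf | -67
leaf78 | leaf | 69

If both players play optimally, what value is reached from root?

P (MAX): max(47, -9, -6) = 47
Q (MAX): max(-81, -25, -82) = -25
R (MAX): max(-55, -73) = -55
S (MAX): max(55, 10, 96) = 96
D (MIN): min(47, -25, -55, 96) = -55
T (MAX): max(54, 82, -75, 68) = 82
U (MAX): max(1, 27, 30) = 30
V (MAX): max(-29, -23) = -23
W (MAX): max(-49, -8) = -8
E (MIN): min(82, 30, -23, -8) = -23
A (MAX): max(-55, -23) = -23
X (MAX): max(-27, -44, 7) = 7
Y (MAX): max(28, -57, 93) = 93
F (MIN): min(7, 93) = 7
Z (MAX): max(59, 94) = 94
AA (MAX): max(38, 81) = 81
G (MIN): min(94, 81) = 81
AB (MAX): max(93, -28, 62, -30) = 93
AC (MAX): max(-48, -39, -96, 86) = 86
AD (MAX): max(-44, 71) = 71
H (MIN): min(93, 86, 71) = 71
AE (MAX): max(-89, -4) = -4
AF (MAX): max(-76, -6) = -6
AG (MAX): max(-67, -35, -59) = -35
AH (MAX): max(-84, 88, -80) = 88
J (MIN): min(-4, -6, -35, 88) = -35
B (MAX): max(7, 81, 71, -35) = 81
AJ (MAX): max(-47, -10) = -10
AK (MAX): max(5, 49) = 49
AL (MAX): max(20, -12) = 20
K (MIN): min(-10, 49, 20) = -10
AM (MAX): max(-61, -99) = -61
AN (MAX): max(-49, 18) = 18
AP (MAX): max(-43, 98) = 98
AQ (MAX): max(-46, -97, 22) = 22
L (MIN): min(-61, 18, 98, 22) = -61
AR (MAX): max(86, 88) = 88
AS (MAX): max(-77, 65, -25) = 65
M (MIN): min(88, 65) = 65
AT (MAX): max(-67, 46, 42, -86) = 46
AU (MAX): max(-67, 69) = 69
N (MIN): min(46, 69) = 46
C (MAX): max(-10, -61, 65, 46) = 65
root (MIN): min(-23, 81, 65) = -23

-23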